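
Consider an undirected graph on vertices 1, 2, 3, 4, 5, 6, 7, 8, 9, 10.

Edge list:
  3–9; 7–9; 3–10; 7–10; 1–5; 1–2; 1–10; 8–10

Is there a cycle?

Yes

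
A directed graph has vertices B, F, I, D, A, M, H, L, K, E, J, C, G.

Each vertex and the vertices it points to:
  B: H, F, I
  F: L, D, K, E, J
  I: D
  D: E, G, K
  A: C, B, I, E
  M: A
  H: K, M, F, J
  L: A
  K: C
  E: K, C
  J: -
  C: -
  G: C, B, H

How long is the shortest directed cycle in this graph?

4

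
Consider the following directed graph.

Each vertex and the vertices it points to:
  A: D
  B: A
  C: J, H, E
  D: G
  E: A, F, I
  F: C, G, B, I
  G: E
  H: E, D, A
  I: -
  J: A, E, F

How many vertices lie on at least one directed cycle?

A vertex is on a directed cycle iff it belongs to a strongly connected component of size ≥ 2 (or has a self-loop).
The vertices on cycles are {A, B, C, D, E, F, G, H, J} — 9 in total.

9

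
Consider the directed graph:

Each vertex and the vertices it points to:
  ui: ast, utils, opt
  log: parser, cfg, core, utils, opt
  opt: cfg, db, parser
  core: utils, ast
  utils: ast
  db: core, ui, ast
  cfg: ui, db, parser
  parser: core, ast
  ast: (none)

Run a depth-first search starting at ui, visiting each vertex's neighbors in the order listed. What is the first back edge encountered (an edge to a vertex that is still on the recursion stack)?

cfg→ui

DFS from ui (visiting each vertex's neighbors in the order listed); mark gray on enter, black on exit:
ui gray
  ast gray
  ast black
  utils gray
    utils→ast: ast black — skip
  utils black
  opt gray
    cfg gray
      cfg→ui: ui is gray → back edge
First back edge: cfg → ui.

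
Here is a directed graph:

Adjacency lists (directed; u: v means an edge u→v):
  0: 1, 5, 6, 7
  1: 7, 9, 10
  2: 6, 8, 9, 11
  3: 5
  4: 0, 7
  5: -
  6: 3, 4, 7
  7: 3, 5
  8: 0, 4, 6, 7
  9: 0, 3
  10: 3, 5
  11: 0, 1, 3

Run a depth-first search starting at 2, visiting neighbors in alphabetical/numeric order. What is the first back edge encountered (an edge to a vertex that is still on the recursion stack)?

9->0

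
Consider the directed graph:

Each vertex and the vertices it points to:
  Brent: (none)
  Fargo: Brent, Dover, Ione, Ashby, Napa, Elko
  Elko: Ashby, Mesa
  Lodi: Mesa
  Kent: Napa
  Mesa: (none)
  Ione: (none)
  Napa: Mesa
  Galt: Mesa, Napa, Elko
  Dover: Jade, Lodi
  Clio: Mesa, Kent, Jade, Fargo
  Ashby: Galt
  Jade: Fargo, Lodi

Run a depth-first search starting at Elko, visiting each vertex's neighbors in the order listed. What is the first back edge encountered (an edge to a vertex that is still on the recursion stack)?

Galt→Elko

DFS from Elko (visiting each vertex's neighbors in the order listed); mark gray on enter, black on exit:
Elko gray
  Ashby gray
    Galt gray
      Mesa gray
      Mesa black
      Napa gray
        Napa→Mesa: Mesa black — skip
      Napa black
      Galt→Elko: Elko is gray → back edge
First back edge: Galt → Elko.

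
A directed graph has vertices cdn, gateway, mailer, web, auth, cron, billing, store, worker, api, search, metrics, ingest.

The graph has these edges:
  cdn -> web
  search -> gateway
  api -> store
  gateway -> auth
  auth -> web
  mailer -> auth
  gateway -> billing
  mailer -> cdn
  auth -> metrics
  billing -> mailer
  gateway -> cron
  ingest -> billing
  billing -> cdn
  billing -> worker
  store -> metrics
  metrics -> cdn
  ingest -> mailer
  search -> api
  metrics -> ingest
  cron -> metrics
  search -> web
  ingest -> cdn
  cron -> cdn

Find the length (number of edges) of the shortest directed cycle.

For each vertex v, BFS finds the shortest path from v back to v.
The shortest such closed walk is mailer → auth → metrics → ingest → mailer, length 4.

4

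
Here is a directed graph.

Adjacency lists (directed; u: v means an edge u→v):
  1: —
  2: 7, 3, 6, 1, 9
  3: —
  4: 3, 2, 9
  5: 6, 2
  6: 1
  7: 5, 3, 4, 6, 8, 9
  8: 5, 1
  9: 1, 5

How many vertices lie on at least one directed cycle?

6

A vertex is on a directed cycle iff it belongs to a strongly connected component of size ≥ 2 (or has a self-loop).
The vertices on cycles are {2, 4, 5, 7, 8, 9} — 6 in total.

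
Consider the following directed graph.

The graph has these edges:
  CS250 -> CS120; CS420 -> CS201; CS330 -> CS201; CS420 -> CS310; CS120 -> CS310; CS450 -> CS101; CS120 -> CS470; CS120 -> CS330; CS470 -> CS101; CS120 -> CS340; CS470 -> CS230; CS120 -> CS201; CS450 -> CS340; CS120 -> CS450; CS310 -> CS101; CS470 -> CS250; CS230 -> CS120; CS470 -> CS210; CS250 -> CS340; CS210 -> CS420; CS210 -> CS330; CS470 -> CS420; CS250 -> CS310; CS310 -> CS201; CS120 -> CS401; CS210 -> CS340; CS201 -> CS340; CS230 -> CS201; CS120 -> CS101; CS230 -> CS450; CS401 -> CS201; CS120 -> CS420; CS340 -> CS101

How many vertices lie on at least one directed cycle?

A vertex is on a directed cycle iff it belongs to a strongly connected component of size ≥ 2 (or has a self-loop).
The vertices on cycles are {CS120, CS230, CS250, CS470} — 4 in total.

4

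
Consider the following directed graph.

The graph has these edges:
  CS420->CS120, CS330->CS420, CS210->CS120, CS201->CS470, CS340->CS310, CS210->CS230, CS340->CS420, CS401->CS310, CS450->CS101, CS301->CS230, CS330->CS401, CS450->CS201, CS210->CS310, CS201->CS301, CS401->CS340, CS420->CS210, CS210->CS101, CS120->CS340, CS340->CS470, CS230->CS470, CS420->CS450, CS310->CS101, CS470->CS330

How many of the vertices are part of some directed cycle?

A vertex is on a directed cycle iff it belongs to a strongly connected component of size ≥ 2 (or has a self-loop).
The vertices on cycles are {CS120, CS201, CS210, CS230, CS301, CS330, CS340, CS401, CS420, CS450, CS470} — 11 in total.

11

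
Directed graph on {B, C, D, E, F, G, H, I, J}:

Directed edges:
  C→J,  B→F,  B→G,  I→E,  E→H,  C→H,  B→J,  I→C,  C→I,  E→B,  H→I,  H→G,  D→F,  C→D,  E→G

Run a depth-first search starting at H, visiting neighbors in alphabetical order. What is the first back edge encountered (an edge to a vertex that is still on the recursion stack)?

C→H

DFS from H (visiting neighbors in alphabetical order); mark gray on enter, black on exit:
H gray
  G gray
  G black
  I gray
    C gray
      D gray
        F gray
        F black
      D black
      C→H: H is gray → back edge
First back edge: C → H.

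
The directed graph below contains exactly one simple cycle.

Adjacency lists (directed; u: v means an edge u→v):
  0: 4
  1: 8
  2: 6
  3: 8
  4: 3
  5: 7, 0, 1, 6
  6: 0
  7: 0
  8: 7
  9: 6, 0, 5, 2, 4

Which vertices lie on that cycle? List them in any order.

DFS with gray/black marking from 4:
4 gray
  3 gray
    8 gray
      7 gray
        0 gray
          0→4: 4 is gray → back edge
Back edge closes the cycle 4 → 3 → 8 → 7 → 0 → 4; its vertices are {0, 3, 4, 7, 8}.

0, 3, 4, 7, 8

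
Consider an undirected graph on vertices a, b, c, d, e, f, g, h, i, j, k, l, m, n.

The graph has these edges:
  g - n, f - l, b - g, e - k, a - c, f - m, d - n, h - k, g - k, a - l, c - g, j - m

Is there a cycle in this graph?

No

DFS, tracking each vertex's parent; an edge to a visited non-parent vertex closes a cycle.
Start from c:
visit c (parent –)
  visit a (parent c)
    a–c: parent, skip
    visit l (parent a)
      l–a: parent, skip
      visit f (parent l)
        f–l: parent, skip
        visit m (parent f)
          m–f: parent, skip
          visit j (parent m)
            j–m: parent, skip
  visit g (parent c)
    g–c: parent, skip
    visit n (parent g)
      n–g: parent, skip
      visit d (parent n)
        d–n: parent, skip
    visit b (parent g)
      b–g: parent, skip
    visit k (parent g)
      visit h (parent k)
        h–k: parent, skip
      visit e (parent k)
        e–k: parent, skip
      k–g: parent, skip
visit i (parent –)
No non-parent visited neighbor found — the graph is a forest.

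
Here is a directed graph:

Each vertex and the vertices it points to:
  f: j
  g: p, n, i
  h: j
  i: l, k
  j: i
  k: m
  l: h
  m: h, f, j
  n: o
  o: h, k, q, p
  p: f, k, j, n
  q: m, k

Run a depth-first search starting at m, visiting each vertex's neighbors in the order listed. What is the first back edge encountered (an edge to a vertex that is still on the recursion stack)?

DFS from m (visiting each vertex's neighbors in the order listed); mark gray on enter, black on exit:
m gray
  h gray
    j gray
      i gray
        l gray
          l→h: h is gray → back edge
First back edge: l → h.

l->h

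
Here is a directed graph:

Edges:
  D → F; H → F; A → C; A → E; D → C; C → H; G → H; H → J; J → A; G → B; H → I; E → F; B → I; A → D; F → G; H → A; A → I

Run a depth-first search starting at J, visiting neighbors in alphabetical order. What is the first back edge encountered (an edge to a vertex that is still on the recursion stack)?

DFS from J (visiting neighbors in alphabetical order); mark gray on enter, black on exit:
J gray
  A gray
    C gray
      H gray
        H→A: A is gray → back edge
First back edge: H → A.

H→A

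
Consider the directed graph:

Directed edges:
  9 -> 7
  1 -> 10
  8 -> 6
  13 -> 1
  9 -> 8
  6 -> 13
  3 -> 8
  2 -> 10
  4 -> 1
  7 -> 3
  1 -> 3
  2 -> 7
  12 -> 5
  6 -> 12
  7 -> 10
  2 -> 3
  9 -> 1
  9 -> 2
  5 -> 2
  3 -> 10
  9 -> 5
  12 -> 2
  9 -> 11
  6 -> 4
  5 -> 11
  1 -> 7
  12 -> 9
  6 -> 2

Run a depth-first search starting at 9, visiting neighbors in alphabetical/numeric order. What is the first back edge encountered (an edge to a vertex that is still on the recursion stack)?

DFS from 9 (visiting neighbors in alphabetical/numeric order); mark gray on enter, black on exit:
9 gray
  1 gray
    3 gray
      8 gray
        6 gray
          2 gray
            2→3: 3 is gray → back edge
First back edge: 2 → 3.

2→3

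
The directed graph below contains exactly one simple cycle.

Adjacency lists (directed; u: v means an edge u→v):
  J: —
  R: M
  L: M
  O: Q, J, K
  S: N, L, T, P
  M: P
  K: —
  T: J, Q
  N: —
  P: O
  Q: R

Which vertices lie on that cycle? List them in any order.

M, O, P, Q, R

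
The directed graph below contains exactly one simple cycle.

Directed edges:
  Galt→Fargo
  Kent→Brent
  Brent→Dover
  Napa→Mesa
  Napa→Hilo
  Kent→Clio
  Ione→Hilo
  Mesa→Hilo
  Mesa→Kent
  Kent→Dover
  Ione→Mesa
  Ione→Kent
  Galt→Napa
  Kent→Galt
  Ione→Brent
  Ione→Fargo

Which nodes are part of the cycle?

Galt, Kent, Mesa, Napa

DFS with gray/black marking from Kent:
Kent gray
  Galt gray
    Fargo gray
    Fargo black
    Napa gray
      Hilo gray
      Hilo black
      Mesa gray
        Mesa→Hilo: Hilo black — skip
        Mesa→Kent: Kent is gray → back edge
Back edge closes the cycle Kent → Galt → Napa → Mesa → Kent; its vertices are {Galt, Kent, Mesa, Napa}.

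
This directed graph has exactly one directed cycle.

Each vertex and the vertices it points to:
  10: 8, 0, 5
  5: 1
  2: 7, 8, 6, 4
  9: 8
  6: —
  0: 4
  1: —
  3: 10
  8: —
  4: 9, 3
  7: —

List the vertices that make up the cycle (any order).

0, 3, 4, 10

DFS with gray/black marking from 4:
4 gray
  9 gray
    8 gray
    8 black
  9 black
  3 gray
    10 gray
      10→8: 8 black — skip
      0 gray
        0→4: 4 is gray → back edge
Back edge closes the cycle 4 → 3 → 10 → 0 → 4; its vertices are {0, 3, 4, 10}.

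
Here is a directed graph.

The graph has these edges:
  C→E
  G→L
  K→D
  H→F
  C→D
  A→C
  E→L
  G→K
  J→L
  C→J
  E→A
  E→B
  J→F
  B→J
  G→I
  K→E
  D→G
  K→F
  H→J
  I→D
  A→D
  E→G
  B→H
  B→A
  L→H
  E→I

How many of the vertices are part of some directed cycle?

11

A vertex is on a directed cycle iff it belongs to a strongly connected component of size ≥ 2 (or has a self-loop).
The vertices on cycles are {A, B, C, D, E, G, H, I, J, K, L} — 11 in total.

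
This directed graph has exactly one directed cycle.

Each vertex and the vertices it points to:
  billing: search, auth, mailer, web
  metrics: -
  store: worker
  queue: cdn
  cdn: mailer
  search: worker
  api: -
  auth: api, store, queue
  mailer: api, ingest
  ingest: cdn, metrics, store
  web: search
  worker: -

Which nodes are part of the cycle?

cdn, ingest, mailer

DFS with gray/black marking from mailer:
mailer gray
  api gray
  api black
  ingest gray
    cdn gray
      cdn→mailer: mailer is gray → back edge
Back edge closes the cycle mailer → ingest → cdn → mailer; its vertices are {cdn, ingest, mailer}.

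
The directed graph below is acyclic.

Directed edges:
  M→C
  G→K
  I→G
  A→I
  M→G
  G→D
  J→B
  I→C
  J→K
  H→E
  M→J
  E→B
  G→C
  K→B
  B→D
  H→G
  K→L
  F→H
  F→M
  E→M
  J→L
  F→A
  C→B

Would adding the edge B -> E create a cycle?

Yes

Adding B→E creates a cycle iff E can already reach B.
Path from E: E → B.
So E → … → B → E is a cycle.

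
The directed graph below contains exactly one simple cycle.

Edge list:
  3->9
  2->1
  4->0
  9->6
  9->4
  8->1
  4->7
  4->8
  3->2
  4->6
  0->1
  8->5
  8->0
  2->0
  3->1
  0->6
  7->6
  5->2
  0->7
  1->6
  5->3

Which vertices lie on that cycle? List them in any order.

3, 4, 5, 8, 9

DFS with gray/black marking from 5:
5 gray
  3 gray
    2 gray
      1 gray
        6 gray
        6 black
      1 black
      0 gray
        7 gray
          7→6: 6 black — skip
        7 black
        0→6: 6 black — skip
        0→1: 1 black — skip
      0 black
    2 black
    3→1: 1 black — skip
    9 gray
      9→6: 6 black — skip
      4 gray
        4→6: 6 black — skip
        4→7: 7 black — skip
        8 gray
          8→0: 0 black — skip
          8→5: 5 is gray → back edge
Back edge closes the cycle 5 → 3 → 9 → 4 → 8 → 5; its vertices are {3, 4, 5, 8, 9}.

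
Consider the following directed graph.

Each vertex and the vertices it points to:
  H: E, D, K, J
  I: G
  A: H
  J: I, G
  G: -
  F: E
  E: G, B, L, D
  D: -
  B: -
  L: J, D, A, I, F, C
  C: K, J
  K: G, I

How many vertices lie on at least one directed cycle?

5

A vertex is on a directed cycle iff it belongs to a strongly connected component of size ≥ 2 (or has a self-loop).
The vertices on cycles are {A, E, F, H, L} — 5 in total.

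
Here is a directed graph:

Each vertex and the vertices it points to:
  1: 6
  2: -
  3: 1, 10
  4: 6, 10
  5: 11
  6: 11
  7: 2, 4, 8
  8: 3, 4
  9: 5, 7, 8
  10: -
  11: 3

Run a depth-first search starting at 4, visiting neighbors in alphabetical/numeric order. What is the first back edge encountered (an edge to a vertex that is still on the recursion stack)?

1->6

DFS from 4 (visiting neighbors in alphabetical/numeric order); mark gray on enter, black on exit:
4 gray
  6 gray
    11 gray
      3 gray
        1 gray
          1→6: 6 is gray → back edge
First back edge: 1 → 6.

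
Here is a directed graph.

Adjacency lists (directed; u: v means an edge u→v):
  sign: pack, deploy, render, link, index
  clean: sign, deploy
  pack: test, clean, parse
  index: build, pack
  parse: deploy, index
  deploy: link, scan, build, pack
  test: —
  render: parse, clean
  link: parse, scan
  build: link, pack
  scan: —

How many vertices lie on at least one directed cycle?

9

A vertex is on a directed cycle iff it belongs to a strongly connected component of size ≥ 2 (or has a self-loop).
The vertices on cycles are {link, pack, sign, build, clean, index, parse, deploy, render} — 9 in total.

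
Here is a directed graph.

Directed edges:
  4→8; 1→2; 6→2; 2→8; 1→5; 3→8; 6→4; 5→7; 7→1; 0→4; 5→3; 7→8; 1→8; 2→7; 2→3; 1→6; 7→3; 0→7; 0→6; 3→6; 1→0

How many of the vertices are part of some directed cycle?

7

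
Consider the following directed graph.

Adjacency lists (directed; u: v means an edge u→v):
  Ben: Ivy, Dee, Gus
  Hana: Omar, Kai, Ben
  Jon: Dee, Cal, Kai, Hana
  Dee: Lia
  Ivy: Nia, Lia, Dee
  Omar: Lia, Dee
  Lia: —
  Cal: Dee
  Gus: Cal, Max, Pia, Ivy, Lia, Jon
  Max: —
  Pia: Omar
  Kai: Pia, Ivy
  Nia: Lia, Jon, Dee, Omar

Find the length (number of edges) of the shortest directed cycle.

For each vertex v, BFS finds the shortest path from v back to v.
The shortest such closed walk is Jon → Hana → Ben → Gus → Jon, length 4.

4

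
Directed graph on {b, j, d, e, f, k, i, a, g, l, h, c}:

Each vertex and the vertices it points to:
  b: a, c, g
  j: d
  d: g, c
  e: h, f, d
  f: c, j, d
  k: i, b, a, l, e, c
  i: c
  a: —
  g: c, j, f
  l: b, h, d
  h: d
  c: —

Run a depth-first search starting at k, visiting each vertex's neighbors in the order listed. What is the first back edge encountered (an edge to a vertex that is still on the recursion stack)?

d->g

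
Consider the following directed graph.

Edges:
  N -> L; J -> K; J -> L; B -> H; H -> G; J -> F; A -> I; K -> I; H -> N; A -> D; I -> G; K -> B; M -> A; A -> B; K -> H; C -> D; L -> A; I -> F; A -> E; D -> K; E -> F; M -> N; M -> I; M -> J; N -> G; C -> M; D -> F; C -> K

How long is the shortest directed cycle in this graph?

5

For each vertex v, BFS finds the shortest path from v back to v.
The shortest such closed walk is A → B → H → N → L → A, length 5.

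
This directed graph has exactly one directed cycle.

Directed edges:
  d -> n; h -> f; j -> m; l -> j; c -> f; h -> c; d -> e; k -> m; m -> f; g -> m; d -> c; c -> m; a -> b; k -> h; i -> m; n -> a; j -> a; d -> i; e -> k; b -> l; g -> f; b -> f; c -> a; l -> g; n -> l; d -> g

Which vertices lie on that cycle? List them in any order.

DFS with gray/black marking from l:
l gray
  g gray
    m gray
      f gray
      f black
    m black
    g→f: f black — skip
  g black
  j gray
    j→m: m black — skip
    a gray
      b gray
        b→l: l is gray → back edge
Back edge closes the cycle l → j → a → b → l; its vertices are {a, b, j, l}.

a, b, j, l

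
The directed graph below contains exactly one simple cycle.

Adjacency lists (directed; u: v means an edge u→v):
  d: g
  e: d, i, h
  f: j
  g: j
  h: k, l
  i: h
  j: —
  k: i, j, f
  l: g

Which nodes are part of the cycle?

DFS with gray/black marking from h:
h gray
  k gray
    i gray
      i→h: h is gray → back edge
Back edge closes the cycle h → k → i → h; its vertices are {h, i, k}.

h, i, k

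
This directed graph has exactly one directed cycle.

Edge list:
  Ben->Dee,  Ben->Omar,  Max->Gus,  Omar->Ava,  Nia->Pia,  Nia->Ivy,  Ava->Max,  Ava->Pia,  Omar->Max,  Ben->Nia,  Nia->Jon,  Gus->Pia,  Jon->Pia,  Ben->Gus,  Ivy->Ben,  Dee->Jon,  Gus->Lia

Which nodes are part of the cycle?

DFS with gray/black marking from Ben:
Ben gray
  Gus gray
    Lia gray
    Lia black
    Pia gray
    Pia black
  Gus black
  Dee gray
    Jon gray
      Jon→Pia: Pia black — skip
    Jon black
  Dee black
  Omar gray
    Max gray
      Max→Gus: Gus black — skip
    Max black
    Ava gray
      Ava→Max: Max black — skip
      Ava→Pia: Pia black — skip
    Ava black
  Omar black
  Nia gray
    Nia→Pia: Pia black — skip
    Ivy gray
      Ivy→Ben: Ben is gray → back edge
Back edge closes the cycle Ben → Nia → Ivy → Ben; its vertices are {Ben, Ivy, Nia}.

Ben, Ivy, Nia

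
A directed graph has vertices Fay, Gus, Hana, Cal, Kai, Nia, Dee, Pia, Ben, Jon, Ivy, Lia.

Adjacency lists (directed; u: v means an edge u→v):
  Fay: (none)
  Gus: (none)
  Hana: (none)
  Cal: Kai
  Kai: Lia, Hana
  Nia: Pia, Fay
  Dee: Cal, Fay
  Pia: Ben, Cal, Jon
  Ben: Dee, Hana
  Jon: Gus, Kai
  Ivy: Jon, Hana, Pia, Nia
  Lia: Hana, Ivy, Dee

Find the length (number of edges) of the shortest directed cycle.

4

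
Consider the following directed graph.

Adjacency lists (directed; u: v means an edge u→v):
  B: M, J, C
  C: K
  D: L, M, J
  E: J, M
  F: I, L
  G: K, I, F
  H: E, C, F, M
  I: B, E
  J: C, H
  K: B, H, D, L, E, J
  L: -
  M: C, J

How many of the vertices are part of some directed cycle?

10

A vertex is on a directed cycle iff it belongs to a strongly connected component of size ≥ 2 (or has a self-loop).
The vertices on cycles are {B, C, D, E, F, H, I, J, K, M} — 10 in total.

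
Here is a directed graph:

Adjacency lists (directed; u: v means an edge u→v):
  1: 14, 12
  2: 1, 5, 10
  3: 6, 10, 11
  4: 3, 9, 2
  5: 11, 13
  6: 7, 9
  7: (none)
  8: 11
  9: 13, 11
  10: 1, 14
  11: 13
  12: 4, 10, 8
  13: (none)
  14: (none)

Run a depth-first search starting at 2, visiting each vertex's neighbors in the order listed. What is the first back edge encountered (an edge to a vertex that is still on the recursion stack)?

10→1

DFS from 2 (visiting each vertex's neighbors in the order listed); mark gray on enter, black on exit:
2 gray
  1 gray
    14 gray
    14 black
    12 gray
      4 gray
        3 gray
          6 gray
            7 gray
            7 black
            9 gray
              13 gray
              13 black
              11 gray
                11→13: 13 black — skip
              11 black
            9 black
          6 black
          10 gray
            10→1: 1 is gray → back edge
First back edge: 10 → 1.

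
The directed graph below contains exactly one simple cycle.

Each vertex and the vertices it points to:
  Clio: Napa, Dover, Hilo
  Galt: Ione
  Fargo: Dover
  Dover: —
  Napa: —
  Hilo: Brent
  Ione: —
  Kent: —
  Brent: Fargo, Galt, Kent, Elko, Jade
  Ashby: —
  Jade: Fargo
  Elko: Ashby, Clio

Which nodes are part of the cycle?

DFS with gray/black marking from Brent:
Brent gray
  Fargo gray
    Dover gray
    Dover black
  Fargo black
  Galt gray
    Ione gray
    Ione black
  Galt black
  Kent gray
  Kent black
  Elko gray
    Ashby gray
    Ashby black
    Clio gray
      Napa gray
      Napa black
      Clio→Dover: Dover black — skip
      Hilo gray
        Hilo→Brent: Brent is gray → back edge
Back edge closes the cycle Brent → Elko → Clio → Hilo → Brent; its vertices are {Clio, Elko, Hilo, Brent}.

Clio, Elko, Hilo, Brent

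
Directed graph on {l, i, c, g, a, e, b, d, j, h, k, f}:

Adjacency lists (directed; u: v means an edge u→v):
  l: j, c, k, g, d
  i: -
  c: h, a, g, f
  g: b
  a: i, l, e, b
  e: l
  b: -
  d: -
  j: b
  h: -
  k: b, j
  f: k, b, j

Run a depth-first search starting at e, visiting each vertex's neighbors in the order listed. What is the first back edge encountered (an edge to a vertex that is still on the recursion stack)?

DFS from e (visiting each vertex's neighbors in the order listed); mark gray on enter, black on exit:
e gray
  l gray
    j gray
      b gray
      b black
    j black
    c gray
      h gray
      h black
      a gray
        i gray
        i black
        a→l: l is gray → back edge
First back edge: a → l.

a->l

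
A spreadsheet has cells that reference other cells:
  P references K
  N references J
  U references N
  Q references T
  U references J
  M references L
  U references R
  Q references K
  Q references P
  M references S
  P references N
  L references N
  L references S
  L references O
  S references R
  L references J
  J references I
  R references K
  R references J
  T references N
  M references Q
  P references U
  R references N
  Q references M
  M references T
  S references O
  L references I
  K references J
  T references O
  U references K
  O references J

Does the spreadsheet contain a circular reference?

DFS with white/gray/black marking, starting from N:
N gray
  J gray
    I gray
    I black
  J black
N black
K gray
  K→J: J black — skip
K black
L gray
  L→I: I black — skip
  L→J: J black — skip
  L→N: N black — skip
  O gray
    O→J: J black — skip
  O black
  S gray
    S→O: O black — skip
    R gray
      R→N: N black — skip
      R→K: K black — skip
      R→J: J black — skip
    R black
  S black
L black
M gray
  T gray
    T→N: N black — skip
    T→O: O black — skip
  T black
  Q gray
    Q→K: K black — skip
    Q→M: M is gray → back edge
Back edge found, so a cycle exists: M → Q → M.

Yes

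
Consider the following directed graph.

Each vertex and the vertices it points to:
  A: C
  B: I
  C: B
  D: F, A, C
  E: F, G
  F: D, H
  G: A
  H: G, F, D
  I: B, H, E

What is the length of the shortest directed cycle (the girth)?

2

For each vertex v, BFS finds the shortest path from v back to v.
The shortest such closed walk is I → B → I, length 2.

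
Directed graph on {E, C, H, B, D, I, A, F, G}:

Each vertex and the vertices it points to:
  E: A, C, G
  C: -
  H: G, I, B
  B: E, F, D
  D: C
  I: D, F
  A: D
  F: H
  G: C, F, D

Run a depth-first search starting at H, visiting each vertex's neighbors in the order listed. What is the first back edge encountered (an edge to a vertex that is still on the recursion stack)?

DFS from H (visiting each vertex's neighbors in the order listed); mark gray on enter, black on exit:
H gray
  G gray
    C gray
    C black
    F gray
      F→H: H is gray → back edge
First back edge: F → H.

F→H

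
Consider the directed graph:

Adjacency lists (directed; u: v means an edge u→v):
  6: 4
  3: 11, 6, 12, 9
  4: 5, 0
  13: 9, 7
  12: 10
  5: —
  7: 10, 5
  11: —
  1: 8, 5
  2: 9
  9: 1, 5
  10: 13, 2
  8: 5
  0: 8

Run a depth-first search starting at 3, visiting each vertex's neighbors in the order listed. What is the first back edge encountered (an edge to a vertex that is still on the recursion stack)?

7→10

DFS from 3 (visiting each vertex's neighbors in the order listed); mark gray on enter, black on exit:
3 gray
  11 gray
  11 black
  6 gray
    4 gray
      5 gray
      5 black
      0 gray
        8 gray
          8→5: 5 black — skip
        8 black
      0 black
    4 black
  6 black
  12 gray
    10 gray
      13 gray
        9 gray
          1 gray
            1→8: 8 black — skip
            1→5: 5 black — skip
          1 black
          9→5: 5 black — skip
        9 black
        7 gray
          7→10: 10 is gray → back edge
First back edge: 7 → 10.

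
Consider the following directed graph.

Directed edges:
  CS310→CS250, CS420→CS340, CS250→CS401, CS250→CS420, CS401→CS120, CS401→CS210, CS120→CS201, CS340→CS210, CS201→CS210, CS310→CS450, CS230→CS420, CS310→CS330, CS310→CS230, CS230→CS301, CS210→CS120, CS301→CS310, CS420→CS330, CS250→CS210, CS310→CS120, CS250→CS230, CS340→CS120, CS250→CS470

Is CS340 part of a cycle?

No

CS340 lies on a cycle iff there is a path from CS340 back to itself.
Exploring from CS340, it never reaches itself; equivalently, its strongly connected component is a singleton.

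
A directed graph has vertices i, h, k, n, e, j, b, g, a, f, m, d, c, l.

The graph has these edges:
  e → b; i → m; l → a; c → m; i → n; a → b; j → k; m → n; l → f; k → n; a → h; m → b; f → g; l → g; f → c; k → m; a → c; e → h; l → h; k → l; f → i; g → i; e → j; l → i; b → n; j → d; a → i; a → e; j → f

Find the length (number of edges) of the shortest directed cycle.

For each vertex v, BFS finds the shortest path from v back to v.
The shortest such closed walk is e → j → k → l → a → e, length 5.

5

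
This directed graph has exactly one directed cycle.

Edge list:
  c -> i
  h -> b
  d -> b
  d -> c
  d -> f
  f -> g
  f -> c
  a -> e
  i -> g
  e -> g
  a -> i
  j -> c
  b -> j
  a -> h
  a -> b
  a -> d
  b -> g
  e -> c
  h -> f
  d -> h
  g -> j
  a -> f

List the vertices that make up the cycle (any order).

c, g, i, j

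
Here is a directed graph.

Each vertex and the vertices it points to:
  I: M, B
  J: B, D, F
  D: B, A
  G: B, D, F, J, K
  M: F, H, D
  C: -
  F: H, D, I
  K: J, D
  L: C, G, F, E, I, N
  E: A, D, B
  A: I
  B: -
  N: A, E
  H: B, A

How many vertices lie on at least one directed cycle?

A vertex is on a directed cycle iff it belongs to a strongly connected component of size ≥ 2 (or has a self-loop).
The vertices on cycles are {A, D, F, H, I, M} — 6 in total.

6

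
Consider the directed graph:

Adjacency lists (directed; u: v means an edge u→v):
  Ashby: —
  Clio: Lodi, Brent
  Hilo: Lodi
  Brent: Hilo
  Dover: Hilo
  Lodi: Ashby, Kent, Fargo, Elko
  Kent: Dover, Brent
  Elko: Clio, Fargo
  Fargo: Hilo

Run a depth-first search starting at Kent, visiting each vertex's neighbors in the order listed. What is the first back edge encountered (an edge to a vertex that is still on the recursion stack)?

Lodi→Kent

DFS from Kent (visiting each vertex's neighbors in the order listed); mark gray on enter, black on exit:
Kent gray
  Dover gray
    Hilo gray
      Lodi gray
        Ashby gray
        Ashby black
        Lodi→Kent: Kent is gray → back edge
First back edge: Lodi → Kent.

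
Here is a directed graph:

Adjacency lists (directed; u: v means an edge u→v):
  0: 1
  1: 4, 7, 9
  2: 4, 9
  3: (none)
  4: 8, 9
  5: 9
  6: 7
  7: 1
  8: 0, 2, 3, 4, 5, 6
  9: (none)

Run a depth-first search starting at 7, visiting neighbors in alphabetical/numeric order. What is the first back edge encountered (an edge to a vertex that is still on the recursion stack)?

0->1

DFS from 7 (visiting neighbors in alphabetical/numeric order); mark gray on enter, black on exit:
7 gray
  1 gray
    4 gray
      8 gray
        0 gray
          0→1: 1 is gray → back edge
First back edge: 0 → 1.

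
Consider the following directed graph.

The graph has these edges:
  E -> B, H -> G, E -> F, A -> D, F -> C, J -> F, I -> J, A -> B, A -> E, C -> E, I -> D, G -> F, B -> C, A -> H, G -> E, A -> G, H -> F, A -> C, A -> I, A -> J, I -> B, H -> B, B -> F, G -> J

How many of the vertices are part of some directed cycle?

A vertex is on a directed cycle iff it belongs to a strongly connected component of size ≥ 2 (or has a self-loop).
The vertices on cycles are {B, C, E, F} — 4 in total.

4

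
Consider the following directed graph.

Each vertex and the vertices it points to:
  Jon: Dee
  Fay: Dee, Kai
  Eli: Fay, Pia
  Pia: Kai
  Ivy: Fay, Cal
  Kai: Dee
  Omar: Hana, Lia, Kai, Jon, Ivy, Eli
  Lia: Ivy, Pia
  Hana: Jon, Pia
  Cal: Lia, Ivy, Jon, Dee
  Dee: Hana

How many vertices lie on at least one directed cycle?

A vertex is on a directed cycle iff it belongs to a strongly connected component of size ≥ 2 (or has a self-loop).
The vertices on cycles are {Cal, Dee, Ivy, Jon, Kai, Lia, Pia, Hana} — 8 in total.

8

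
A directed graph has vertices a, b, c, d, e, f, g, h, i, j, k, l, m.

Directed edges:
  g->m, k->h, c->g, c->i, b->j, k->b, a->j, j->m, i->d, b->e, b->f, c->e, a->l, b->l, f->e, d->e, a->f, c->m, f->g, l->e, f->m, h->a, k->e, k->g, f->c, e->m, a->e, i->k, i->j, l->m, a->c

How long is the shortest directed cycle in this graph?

For each vertex v, BFS finds the shortest path from v back to v.
The shortest such closed walk is i → k → h → a → c → i, length 5.

5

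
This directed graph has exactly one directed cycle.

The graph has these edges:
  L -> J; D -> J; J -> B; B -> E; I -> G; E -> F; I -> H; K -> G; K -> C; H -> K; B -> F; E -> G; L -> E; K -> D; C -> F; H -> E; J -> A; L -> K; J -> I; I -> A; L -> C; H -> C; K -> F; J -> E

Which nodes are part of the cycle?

DFS with gray/black marking from J:
J gray
  B gray
    E gray
      G gray
      G black
      F gray
      F black
    E black
    B→F: F black — skip
  B black
  J→E: E black — skip
  I gray
    I→G: G black — skip
    H gray
      H→E: E black — skip
      K gray
        C gray
          C→F: F black — skip
        C black
        D gray
          D→J: J is gray → back edge
Back edge closes the cycle J → I → H → K → D → J; its vertices are {D, H, I, J, K}.

D, H, I, J, K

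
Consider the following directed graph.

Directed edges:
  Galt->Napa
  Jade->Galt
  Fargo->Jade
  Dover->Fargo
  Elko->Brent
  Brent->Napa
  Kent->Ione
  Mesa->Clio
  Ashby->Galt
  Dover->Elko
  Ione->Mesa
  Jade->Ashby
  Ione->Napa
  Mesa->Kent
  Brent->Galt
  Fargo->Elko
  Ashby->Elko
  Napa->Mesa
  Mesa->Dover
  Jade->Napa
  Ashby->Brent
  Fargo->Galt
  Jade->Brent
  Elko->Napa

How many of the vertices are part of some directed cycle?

A vertex is on a directed cycle iff it belongs to a strongly connected component of size ≥ 2 (or has a self-loop).
The vertices on cycles are {Elko, Galt, Ione, Jade, Kent, Mesa, Napa, Ashby, Brent, Dover, Fargo} — 11 in total.

11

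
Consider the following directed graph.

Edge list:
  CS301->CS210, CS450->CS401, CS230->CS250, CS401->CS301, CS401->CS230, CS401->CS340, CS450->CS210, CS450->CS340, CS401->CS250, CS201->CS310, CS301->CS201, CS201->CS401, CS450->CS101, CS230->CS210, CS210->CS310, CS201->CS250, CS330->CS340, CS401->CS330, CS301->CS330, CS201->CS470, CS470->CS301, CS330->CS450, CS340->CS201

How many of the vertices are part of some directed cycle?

A vertex is on a directed cycle iff it belongs to a strongly connected component of size ≥ 2 (or has a self-loop).
The vertices on cycles are {CS201, CS301, CS330, CS340, CS401, CS450, CS470} — 7 in total.

7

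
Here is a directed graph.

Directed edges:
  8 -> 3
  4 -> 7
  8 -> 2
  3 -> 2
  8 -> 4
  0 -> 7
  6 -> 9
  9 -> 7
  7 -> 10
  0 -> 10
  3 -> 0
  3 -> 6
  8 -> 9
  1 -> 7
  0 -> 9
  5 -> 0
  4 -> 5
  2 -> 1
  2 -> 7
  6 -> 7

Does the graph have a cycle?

No

DFS with white/gray/black marking, starting from 3:
3 gray
  6 gray
    9 gray
      7 gray
        10 gray
        10 black
      7 black
    9 black
    6→7: 7 black — skip
  6 black
  2 gray
    1 gray
      1→7: 7 black — skip
    1 black
    2→7: 7 black — skip
  2 black
  0 gray
    0→7: 7 black — skip
    0→10: 10 black — skip
    0→9: 9 black — skip
  0 black
3 black
4 gray
  5 gray
    5→0: 0 black — skip
  5 black
  4→7: 7 black — skip
4 black
8 gray
  8→2: 2 black — skip
  8→3: 3 black — skip
  8→4: 4 black — skip
  8→9: 9 black — skip
8 black
Every edge goes to a white or black vertex — no back edge, so the graph is acyclic.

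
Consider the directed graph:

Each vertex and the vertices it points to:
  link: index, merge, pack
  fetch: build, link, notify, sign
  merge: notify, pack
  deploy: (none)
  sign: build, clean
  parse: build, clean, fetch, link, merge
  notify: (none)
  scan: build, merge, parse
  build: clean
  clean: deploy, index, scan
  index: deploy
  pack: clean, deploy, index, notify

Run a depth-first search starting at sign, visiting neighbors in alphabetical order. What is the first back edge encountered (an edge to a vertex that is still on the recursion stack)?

scan→build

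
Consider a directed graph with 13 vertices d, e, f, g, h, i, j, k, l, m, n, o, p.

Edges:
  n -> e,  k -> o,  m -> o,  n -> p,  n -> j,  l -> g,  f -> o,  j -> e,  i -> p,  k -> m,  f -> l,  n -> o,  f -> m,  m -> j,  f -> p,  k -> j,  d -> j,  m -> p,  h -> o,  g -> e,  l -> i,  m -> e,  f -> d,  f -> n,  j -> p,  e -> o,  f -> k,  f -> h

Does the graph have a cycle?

DFS with white/gray/black marking, starting from j:
j gray
  e gray
    o gray
    o black
  e black
  p gray
  p black
j black
d gray
  d→j: j black — skip
d black
f gray
  f→o: o black — skip
  m gray
    m→j: j black — skip
    m→o: o black — skip
    m→p: p black — skip
    m→e: e black — skip
  m black
  n gray
    n→j: j black — skip
    n→o: o black — skip
    n→e: e black — skip
    n→p: p black — skip
  n black
  l gray
    g gray
      g→e: e black — skip
    g black
    i gray
      i→p: p black — skip
    i black
  l black
  h gray
    h→o: o black — skip
  h black
  k gray
    k→m: m black — skip
    k→o: o black — skip
    k→j: j black — skip
  k black
  f→p: p black — skip
  f→d: d black — skip
f black
Every edge goes to a white or black vertex — no back edge, so the graph is acyclic.

No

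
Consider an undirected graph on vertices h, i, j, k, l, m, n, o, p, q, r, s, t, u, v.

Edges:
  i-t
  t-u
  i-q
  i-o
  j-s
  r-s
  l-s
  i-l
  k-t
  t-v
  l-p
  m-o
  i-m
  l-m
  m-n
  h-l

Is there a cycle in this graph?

Yes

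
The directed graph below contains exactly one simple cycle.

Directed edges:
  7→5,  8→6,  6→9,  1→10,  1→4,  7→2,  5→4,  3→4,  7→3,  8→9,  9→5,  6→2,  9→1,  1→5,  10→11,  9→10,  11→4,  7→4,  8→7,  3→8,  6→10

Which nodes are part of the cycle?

3, 7, 8

DFS with gray/black marking from 3:
3 gray
  8 gray
    9 gray
      5 gray
        4 gray
        4 black
      5 black
      10 gray
        11 gray
          11→4: 4 black — skip
        11 black
      10 black
      1 gray
        1→5: 5 black — skip
        1→10: 10 black — skip
        1→4: 4 black — skip
      1 black
    9 black
    6 gray
      6→10: 10 black — skip
      6→9: 9 black — skip
      2 gray
      2 black
    6 black
    7 gray
      7→5: 5 black — skip
      7→2: 2 black — skip
      7→4: 4 black — skip
      7→3: 3 is gray → back edge
Back edge closes the cycle 3 → 8 → 7 → 3; its vertices are {3, 7, 8}.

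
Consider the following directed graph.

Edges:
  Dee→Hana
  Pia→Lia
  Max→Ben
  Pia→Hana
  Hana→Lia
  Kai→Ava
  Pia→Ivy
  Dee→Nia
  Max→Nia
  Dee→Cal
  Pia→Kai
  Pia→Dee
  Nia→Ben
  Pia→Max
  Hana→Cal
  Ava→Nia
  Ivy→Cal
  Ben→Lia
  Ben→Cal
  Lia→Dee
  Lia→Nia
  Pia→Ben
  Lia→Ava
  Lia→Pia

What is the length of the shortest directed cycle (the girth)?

For each vertex v, BFS finds the shortest path from v back to v.
The shortest such closed walk is Lia → Pia → Lia, length 2.

2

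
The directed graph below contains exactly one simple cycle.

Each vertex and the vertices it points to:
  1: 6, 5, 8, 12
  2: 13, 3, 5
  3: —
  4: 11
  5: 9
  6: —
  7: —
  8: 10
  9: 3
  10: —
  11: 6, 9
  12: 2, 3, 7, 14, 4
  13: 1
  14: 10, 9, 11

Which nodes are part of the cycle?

DFS with gray/black marking from 1:
1 gray
  6 gray
  6 black
  5 gray
    9 gray
      3 gray
      3 black
    9 black
  5 black
  8 gray
    10 gray
    10 black
  8 black
  12 gray
    2 gray
      13 gray
        13→1: 1 is gray → back edge
Back edge closes the cycle 1 → 12 → 2 → 13 → 1; its vertices are {1, 2, 12, 13}.

1, 2, 12, 13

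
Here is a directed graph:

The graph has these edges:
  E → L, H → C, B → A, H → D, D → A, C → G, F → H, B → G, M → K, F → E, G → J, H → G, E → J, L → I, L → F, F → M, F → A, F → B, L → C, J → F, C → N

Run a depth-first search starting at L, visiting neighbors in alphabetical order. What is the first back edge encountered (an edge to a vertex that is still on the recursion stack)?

B->G

DFS from L (visiting neighbors in alphabetical order); mark gray on enter, black on exit:
L gray
  C gray
    G gray
      J gray
        F gray
          A gray
          A black
          B gray
            B→A: A black — skip
            B→G: G is gray → back edge
First back edge: B → G.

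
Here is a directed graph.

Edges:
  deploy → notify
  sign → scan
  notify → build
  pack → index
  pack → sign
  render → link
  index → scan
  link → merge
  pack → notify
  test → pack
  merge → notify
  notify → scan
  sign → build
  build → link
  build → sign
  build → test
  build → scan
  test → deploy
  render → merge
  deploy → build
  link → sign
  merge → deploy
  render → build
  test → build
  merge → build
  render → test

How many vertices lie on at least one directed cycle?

8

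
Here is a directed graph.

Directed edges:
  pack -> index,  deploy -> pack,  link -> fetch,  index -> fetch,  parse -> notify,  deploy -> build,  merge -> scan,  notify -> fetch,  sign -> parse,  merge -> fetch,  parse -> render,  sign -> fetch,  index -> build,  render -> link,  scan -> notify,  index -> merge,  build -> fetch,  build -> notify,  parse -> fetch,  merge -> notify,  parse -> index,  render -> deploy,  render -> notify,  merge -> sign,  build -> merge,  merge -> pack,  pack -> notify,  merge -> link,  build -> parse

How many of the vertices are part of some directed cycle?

A vertex is on a directed cycle iff it belongs to a strongly connected component of size ≥ 2 (or has a self-loop).
The vertices on cycles are {pack, sign, build, index, merge, parse, deploy, render} — 8 in total.

8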